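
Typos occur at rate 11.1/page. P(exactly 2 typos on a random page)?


Poisson(λ=11.1): P(X=2) = e^(-λ)×λ^k/k!
= e^(-11.1) × 11.1^2 / 2!
≈ 1.511232382e-05 × 123.21 / 2 ≈ 0.000931

P(X=2) ≈ 0.000931 ≈ 0.09%


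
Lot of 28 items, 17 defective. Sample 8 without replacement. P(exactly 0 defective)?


Hypergeometric: C(17,0)×C(11,8)/C(28,8)
= 1×165/3108105 = 1/18837

P(X=0) = 1/18837 ≈ 0.01%


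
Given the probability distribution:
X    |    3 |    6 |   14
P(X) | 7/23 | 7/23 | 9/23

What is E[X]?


E[X] = Σ x·P(X=x)
= (3)×(7/23) + (6)×(7/23) + (14)×(9/23)
= 189/23

E[X] = 189/23


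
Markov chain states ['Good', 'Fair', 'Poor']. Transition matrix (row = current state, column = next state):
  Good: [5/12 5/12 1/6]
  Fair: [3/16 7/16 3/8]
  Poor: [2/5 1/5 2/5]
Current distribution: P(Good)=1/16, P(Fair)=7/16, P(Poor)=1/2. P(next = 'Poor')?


P(next=Poor) = Σᵢ P(now=i)×P(i→Poor)
= 1/16×1/6 + 7/16×3/8 + 1/2×2/5
= 1/96 + 21/128 + 1/5 = 719/1920

P = 719/1920 ≈ 0.3745


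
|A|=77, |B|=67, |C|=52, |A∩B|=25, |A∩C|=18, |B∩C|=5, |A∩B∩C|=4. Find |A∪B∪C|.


|A∪B∪C| = 77+67+52-25-18-5+4 = 152

|A∪B∪C| = 152


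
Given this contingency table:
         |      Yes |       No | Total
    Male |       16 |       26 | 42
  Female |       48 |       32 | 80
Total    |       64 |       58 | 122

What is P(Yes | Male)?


P(Yes | Male) = 16/(16+26) = 16/42 = 8/21

P(Yes|Male) = 8/21 ≈ 38.10%


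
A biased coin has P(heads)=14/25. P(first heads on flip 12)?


Geometric: P(X=12) = (1-p)^(k-1)×p = (11/25)^11×14/25 = 3994363388554/59604644775390625

P(X=12) = 3994363388554/59604644775390625 ≈ 0.01%


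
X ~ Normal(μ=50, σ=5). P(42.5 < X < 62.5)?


z₁=(42.5-50)/5=-1.5, z₂=(62.5-50)/5=2.5
P = Φ(2.5) - Φ(-1.5) = 0.993790 - 0.066807 = 0.926983 ≈ 0.9270

P(42.5 < X < 62.5) ≈ 0.9270


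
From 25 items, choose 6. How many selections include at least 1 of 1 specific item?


Complement: C(25,6) - C(24,6) = 177100 - 134596 = 42504

42504


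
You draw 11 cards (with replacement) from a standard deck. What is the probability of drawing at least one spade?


P(not a spade) = 39/52 = 3/4
P(none in 11 draws) = (3/4)^11 = 177147/4194304
P(≥1 spade) = 1 - 177147/4194304 = 4017157/4194304

P = 4017157/4194304 ≈ 95.78%


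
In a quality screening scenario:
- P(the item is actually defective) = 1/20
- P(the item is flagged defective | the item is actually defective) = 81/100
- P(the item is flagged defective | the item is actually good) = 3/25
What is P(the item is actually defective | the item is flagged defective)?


Using Bayes' theorem:
P(A|B) = P(B|A)·P(A) / P(B)

P(the item is flagged defective) = 81/100 × 1/20 + 3/25 × 19/20
= 81/2000 + 57/500 = 309/2000

P(the item is actually defective|the item is flagged defective) = (81/2000) / (309/2000) = 27/103

P(the item is actually defective|the item is flagged defective) = 27/103 ≈ 26.21%


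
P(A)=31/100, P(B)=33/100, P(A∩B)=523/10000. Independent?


P(A)×P(B) = 1023/10000
P(A∩B) = 523/10000
Not equal → NOT independent

No, not independent


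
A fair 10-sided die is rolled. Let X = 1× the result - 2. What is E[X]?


E[die] = (1+10)/2 = 11/2
E[X] = 1×11/2 - 2 = 7/2

E[X] = 7/2


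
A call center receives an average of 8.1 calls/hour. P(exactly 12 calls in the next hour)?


Poisson(λ=8.1): P(X=12) = e^(-λ)×λ^k/k!
= e^(-8.1) × 8.1^12 / 12!
≈ 0.0003035391381 × 79766443076.9 / 479001600 ≈ 0.050547

P(X=12) ≈ 0.050547 ≈ 5.05%


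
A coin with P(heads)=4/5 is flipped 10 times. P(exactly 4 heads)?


Binomial: P(X=4) = C(10,4)×p^4×(1-p)^6
= 210 × 256/625 × 1/15625 = 10752/1953125

P(X=4) = 10752/1953125 ≈ 0.55%


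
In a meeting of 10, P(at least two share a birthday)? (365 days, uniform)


P(all different) = Π(365-i)/365 for i=0..9
= 0.883052
P(match) = 1 - 0.883052 = 0.116948

P ≈ 0.1169 ≈ 11.69%


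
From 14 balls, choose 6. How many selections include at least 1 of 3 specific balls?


Complement: C(14,6) - C(11,6) = 3003 - 462 = 2541

2541


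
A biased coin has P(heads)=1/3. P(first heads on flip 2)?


Geometric: P(X=2) = (1-p)^(k-1)×p = (2/3)^1×1/3 = 2/9

P(X=2) = 2/9 ≈ 22.22%


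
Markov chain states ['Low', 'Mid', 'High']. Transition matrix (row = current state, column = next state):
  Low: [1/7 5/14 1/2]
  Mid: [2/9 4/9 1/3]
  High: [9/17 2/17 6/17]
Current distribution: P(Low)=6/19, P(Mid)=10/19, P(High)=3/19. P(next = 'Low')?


P(next=Low) = Σᵢ P(now=i)×P(i→Low)
= 6/19×1/7 + 10/19×2/9 + 3/19×9/17
= 6/133 + 20/171 + 27/323 = 4999/20349

P = 4999/20349 ≈ 0.2457


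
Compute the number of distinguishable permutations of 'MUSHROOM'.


Letters: 8, freq: {'M': 2, 'U': 1, 'S': 1, 'H': 1, 'R': 1, 'O': 2}
8!/(2!×1!×1!×1!×1!×2!) = 40320/4 = 10080

10080


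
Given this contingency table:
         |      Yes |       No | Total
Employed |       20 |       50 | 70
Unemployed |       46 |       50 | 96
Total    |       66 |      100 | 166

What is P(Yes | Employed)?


P(Yes | Employed) = 20/(20+50) = 20/70 = 2/7

P(Yes|Employed) = 2/7 ≈ 28.57%


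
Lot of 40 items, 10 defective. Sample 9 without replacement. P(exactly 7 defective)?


Hypergeometric: C(10,7)×C(30,2)/C(40,9)
= 120×435/273438880 = 1305/6835972

P(X=7) = 1305/6835972 ≈ 0.02%


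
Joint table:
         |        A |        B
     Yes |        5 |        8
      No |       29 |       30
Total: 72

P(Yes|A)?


P(Yes|A) = 5/(5+29) = 5/34

P = 5/34 ≈ 14.71%


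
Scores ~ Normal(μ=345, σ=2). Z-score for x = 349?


z = (x - μ)/σ = (349 - 345)/2 = 2.0

z = 2.0


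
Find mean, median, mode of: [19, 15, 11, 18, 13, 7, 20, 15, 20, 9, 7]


Sorted: [7, 7, 9, 11, 13, 15, 15, 18, 19, 20, 20]
Mean = 154/11 = 14
Median = 15
Freq: {19: 1, 15: 2, 11: 1, 18: 1, 13: 1, 7: 2, 20: 2, 9: 1}
Mode: [7, 15, 20]

Mean=14, Median=15, Mode=[7, 15, 20]


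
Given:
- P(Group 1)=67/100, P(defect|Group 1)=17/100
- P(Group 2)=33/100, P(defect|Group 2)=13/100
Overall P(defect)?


P(B) = Σ P(B|Aᵢ)×P(Aᵢ)
  17/100×67/100 = 1139/10000
  13/100×33/100 = 429/10000
Sum = 98/625

P(defect) = 98/625 ≈ 15.68%


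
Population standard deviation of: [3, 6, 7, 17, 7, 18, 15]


Mean = 73/7
  (3-73/7)²=2704/49
  (6-73/7)²=961/49
  (7-73/7)²=576/49
  (17-73/7)²=2116/49
  (7-73/7)²=576/49
  (18-73/7)²=2809/49
  (15-73/7)²=1024/49
Σ(x-μ)² = 1538/7
σ² = (1538/7)/7 = 1538/49

σ = √(1538/49) ≈ 5.6025


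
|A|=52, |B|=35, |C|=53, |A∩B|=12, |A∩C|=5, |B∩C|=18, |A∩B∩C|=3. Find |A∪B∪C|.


|A∪B∪C| = 52+35+53-12-5-18+3 = 108

|A∪B∪C| = 108


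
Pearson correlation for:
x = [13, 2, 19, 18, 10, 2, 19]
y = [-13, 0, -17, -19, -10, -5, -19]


n=7, Σx=83, Σy=-83, Σxy=-1305, Σx²=1323, Σy²=1305
r = (7×(-1305) - 83×(-83))/√((7×1323 - 83²)(7×1305 - (-83)²))
= -2246/√(2372×2246) = -2246/√5327512 ≈ -2246/2308.1404 ≈ -0.9731

r ≈ -0.9731


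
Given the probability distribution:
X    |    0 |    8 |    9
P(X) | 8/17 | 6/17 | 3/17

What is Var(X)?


E[X] = 75/17
E[X²] = 627/17
Var(X) = E[X²] - (E[X])² = 627/17 - 5625/289 = 5034/289

Var(X) = 5034/289 ≈ 17.4187


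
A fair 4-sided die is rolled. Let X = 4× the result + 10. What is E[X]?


E[die] = (1+4)/2 = 5/2
E[X] = 4×5/2 + 10 = 20

E[X] = 20


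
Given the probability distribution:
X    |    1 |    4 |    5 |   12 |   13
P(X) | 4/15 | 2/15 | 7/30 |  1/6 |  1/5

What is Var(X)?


E[X] = 197/30
E[X²] = 1981/30
Var(X) = E[X²] - (E[X])² = 1981/30 - 38809/900 = 20621/900

Var(X) = 20621/900 ≈ 22.9122


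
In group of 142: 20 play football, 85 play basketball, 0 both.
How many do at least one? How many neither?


|A∪B| = 20+85-0 = 105
Neither = 142-105 = 37

At least one: 105; Neither: 37


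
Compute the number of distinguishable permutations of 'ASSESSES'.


Letters: 8, freq: {'A': 1, 'S': 5, 'E': 2}
8!/(1!×5!×2!) = 40320/240 = 168

168


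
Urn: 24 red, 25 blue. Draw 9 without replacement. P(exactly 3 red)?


Hypergeometric: C(24,3)×C(25,6)/C(49,9)
= 2024×177100/2054455634 = 101200/580027

P(X=3) = 101200/580027 ≈ 17.45%


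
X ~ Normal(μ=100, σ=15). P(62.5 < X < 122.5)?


z₁=(62.5-100)/15=-2.5, z₂=(122.5-100)/15=1.5
P = Φ(1.5) - Φ(-2.5) = 0.933193 - 0.006210 = 0.926983 ≈ 0.9270

P(62.5 < X < 122.5) ≈ 0.9270


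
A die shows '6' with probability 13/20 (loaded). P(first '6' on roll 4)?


Geometric: P(X=4) = (1-p)^(k-1)×p = (7/20)^3×13/20 = 4459/160000

P(X=4) = 4459/160000 ≈ 2.79%


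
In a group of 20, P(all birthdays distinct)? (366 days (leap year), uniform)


P(all different) = Π(366-i)/366 for i=0..19
= (366/366)×(365/366)×...×(347/366)
= 0.589430

P ≈ 0.5894 ≈ 58.94%


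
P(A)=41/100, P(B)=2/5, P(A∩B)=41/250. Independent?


P(A)×P(B) = 41/250
P(A∩B) = 41/250
Equal ✓ → Independent

Yes, independent


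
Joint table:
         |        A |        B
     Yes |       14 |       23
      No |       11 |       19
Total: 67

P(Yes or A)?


P(Yes∨A) = P(Yes) + P(A) - P(Yes∧A)
= (37 + 25 - 14)/67 = 48/67

P = 48/67 ≈ 71.64%


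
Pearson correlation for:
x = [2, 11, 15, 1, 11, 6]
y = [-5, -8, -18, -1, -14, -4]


n=6, Σx=46, Σy=-50, Σxy=-547, Σx²=508, Σy²=626
r = (6×(-547) - 46×(-50))/√((6×508 - 46²)(6×626 - (-50)²))
= -982/√(932×1256) = -982/√1170592 ≈ -982/1081.9390 ≈ -0.9076

r ≈ -0.9076


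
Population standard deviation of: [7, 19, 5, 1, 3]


Mean = 35/5 = 7
  (7-7)²=0
  (19-7)²=144
  (5-7)²=4
  (1-7)²=36
  (3-7)²=16
Σ(x-μ)² = 200
σ² = 200/5 = 40

σ = √(40) ≈ 6.3246


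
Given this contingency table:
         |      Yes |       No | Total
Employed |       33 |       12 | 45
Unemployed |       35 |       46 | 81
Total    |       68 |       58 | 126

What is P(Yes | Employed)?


P(Yes | Employed) = 33/(33+12) = 33/45 = 11/15

P(Yes|Employed) = 11/15 ≈ 73.33%


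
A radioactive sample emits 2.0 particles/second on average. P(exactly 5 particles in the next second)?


Poisson(λ=2.0): P(X=5) = e^(-λ)×λ^k/k!
= e^(-2.0) × 2.0^5 / 5!
≈ 0.1353352832 × 32 / 120 ≈ 0.036089

P(X=5) ≈ 0.036089 ≈ 3.61%


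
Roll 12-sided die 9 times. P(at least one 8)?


P(no 8)^9 = (11/12)^9 = 2357947691/5159780352
P(≥1) = 1 - 2357947691/5159780352 = 2801832661/5159780352

P = 2801832661/5159780352 ≈ 54.30%


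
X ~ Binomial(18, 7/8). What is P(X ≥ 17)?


P(X ≥ 17) = Σ P(X=i) for i=17..18
P(X=17) = 2093674625884863/9007199254740992
P(X=18) = 1628413597910449/18014398509481984
Sum = 5815762849680175/18014398509481984

P(X ≥ 17) = 5815762849680175/18014398509481984 ≈ 32.28%


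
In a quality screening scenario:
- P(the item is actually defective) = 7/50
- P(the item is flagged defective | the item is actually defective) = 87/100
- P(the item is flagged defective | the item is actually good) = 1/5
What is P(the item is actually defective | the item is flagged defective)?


Using Bayes' theorem:
P(A|B) = P(B|A)·P(A) / P(B)

P(the item is flagged defective) = 87/100 × 7/50 + 1/5 × 43/50
= 609/5000 + 43/250 = 1469/5000

P(the item is actually defective|the item is flagged defective) = (609/5000) / (1469/5000) = 609/1469

P(the item is actually defective|the item is flagged defective) = 609/1469 ≈ 41.46%


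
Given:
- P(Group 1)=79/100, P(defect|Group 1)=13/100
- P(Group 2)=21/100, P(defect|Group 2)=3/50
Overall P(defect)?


P(B) = Σ P(B|Aᵢ)×P(Aᵢ)
  13/100×79/100 = 1027/10000
  3/50×21/100 = 63/5000
Sum = 1153/10000

P(defect) = 1153/10000 ≈ 11.53%


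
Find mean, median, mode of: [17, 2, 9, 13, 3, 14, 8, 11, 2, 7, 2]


Sorted: [2, 2, 2, 3, 7, 8, 9, 11, 13, 14, 17]
Mean = 88/11 = 8
Median = 8
Freq: {17: 1, 2: 3, 9: 1, 13: 1, 3: 1, 14: 1, 8: 1, 11: 1, 7: 1}
Mode: [2]

Mean=8, Median=8, Mode=2


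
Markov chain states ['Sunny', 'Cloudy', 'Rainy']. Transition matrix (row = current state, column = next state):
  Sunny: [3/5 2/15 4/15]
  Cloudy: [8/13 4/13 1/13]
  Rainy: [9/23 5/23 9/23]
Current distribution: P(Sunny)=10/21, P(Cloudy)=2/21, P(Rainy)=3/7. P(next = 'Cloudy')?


P(next=Cloudy) = Σᵢ P(now=i)×P(i→Cloudy)
= 10/21×2/15 + 2/21×4/13 + 3/7×5/23
= 4/63 + 8/273 + 15/161 = 3503/18837

P = 3503/18837 ≈ 0.1860


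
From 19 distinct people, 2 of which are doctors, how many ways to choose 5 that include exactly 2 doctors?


Choose 2 of the 2 doctors and 3 of the other 17 people:
C(2,2)×C(17,3) = 1×680 = 680

680


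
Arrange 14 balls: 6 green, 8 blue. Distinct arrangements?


14!/(6!×8!) = 3003

3003


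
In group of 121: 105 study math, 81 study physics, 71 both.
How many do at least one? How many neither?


|A∪B| = 105+81-71 = 115
Neither = 121-115 = 6

At least one: 115; Neither: 6


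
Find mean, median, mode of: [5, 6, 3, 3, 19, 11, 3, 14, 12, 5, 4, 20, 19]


Sorted: [3, 3, 3, 4, 5, 5, 6, 11, 12, 14, 19, 19, 20]
Mean = 124/13
Median = 6
Freq: {5: 2, 6: 1, 3: 3, 19: 2, 11: 1, 14: 1, 12: 1, 4: 1, 20: 1}
Mode: [3]

Mean=124/13, Median=6, Mode=3


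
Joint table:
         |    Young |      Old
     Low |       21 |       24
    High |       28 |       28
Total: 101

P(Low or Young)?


P(Low∨Young) = P(Low) + P(Young) - P(Low∧Young)
= (45 + 49 - 21)/101 = 73/101

P = 73/101 ≈ 72.28%


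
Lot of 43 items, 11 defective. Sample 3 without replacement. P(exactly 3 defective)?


Hypergeometric: C(11,3)×C(32,0)/C(43,3)
= 165×1/12341 = 165/12341

P(X=3) = 165/12341 ≈ 1.34%


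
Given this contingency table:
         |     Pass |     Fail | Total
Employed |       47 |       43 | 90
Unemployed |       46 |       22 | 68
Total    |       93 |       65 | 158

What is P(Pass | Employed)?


P(Pass | Employed) = 47/(47+43) = 47/90

P(Pass|Employed) = 47/90 ≈ 52.22%


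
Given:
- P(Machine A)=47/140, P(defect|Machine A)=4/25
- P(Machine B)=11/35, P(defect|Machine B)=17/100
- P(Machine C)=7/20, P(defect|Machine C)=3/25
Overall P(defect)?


P(B) = Σ P(B|Aᵢ)×P(Aᵢ)
  4/25×47/140 = 47/875
  17/100×11/35 = 187/3500
  3/25×7/20 = 21/500
Sum = 261/1750

P(defect) = 261/1750 ≈ 14.91%


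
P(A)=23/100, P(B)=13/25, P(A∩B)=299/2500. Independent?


P(A)×P(B) = 299/2500
P(A∩B) = 299/2500
Equal ✓ → Independent

Yes, independent


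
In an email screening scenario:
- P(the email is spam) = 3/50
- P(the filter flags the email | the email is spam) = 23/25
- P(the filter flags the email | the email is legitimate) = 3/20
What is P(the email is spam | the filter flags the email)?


Using Bayes' theorem:
P(A|B) = P(B|A)·P(A) / P(B)

P(the filter flags the email) = 23/25 × 3/50 + 3/20 × 47/50
= 69/1250 + 141/1000 = 981/5000

P(the email is spam|the filter flags the email) = (69/1250) / (981/5000) = 92/327

P(the email is spam|the filter flags the email) = 92/327 ≈ 28.13%


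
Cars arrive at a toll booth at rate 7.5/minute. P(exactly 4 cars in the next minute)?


Poisson(λ=7.5): P(X=4) = e^(-λ)×λ^k/k!
= e^(-7.5) × 7.5^4 / 4!
≈ 0.0005530843701 × 3164.0625 / 24 ≈ 0.072916

P(X=4) ≈ 0.072916 ≈ 7.29%


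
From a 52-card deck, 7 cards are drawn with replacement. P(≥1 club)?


P(not a club) = 39/52 = 3/4
P(none in 7 draws) = (3/4)^7 = 2187/16384
P(≥1 club) = 1 - 2187/16384 = 14197/16384

P = 14197/16384 ≈ 86.65%


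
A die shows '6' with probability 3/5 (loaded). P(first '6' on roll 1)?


Geometric: P(X=1) = (1-p)^(k-1)×p = (2/5)^0×3/5 = 3/5

P(X=1) = 3/5 ≈ 60.00%


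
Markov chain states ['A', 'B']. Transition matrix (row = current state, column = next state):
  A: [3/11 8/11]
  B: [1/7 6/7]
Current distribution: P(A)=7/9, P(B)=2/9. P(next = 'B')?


P(next=B) = Σᵢ P(now=i)×P(i→B)
= 7/9×8/11 + 2/9×6/7
= 56/99 + 4/21 = 524/693

P = 524/693 ≈ 0.7561


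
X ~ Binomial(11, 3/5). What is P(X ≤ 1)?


P(X ≤ 1) = Σ P(X=i) for i=0..1
P(X=0) = 2048/48828125
P(X=1) = 33792/48828125
Sum = 7168/9765625

P(X ≤ 1) = 7168/9765625 ≈ 0.07%


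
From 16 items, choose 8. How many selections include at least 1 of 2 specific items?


Complement: C(16,8) - C(14,8) = 12870 - 3003 = 9867

9867


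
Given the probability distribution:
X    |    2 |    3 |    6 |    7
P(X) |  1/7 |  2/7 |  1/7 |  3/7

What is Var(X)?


E[X] = 5
E[X²] = 205/7
Var(X) = E[X²] - (E[X])² = 205/7 - 25 = 30/7

Var(X) = 30/7 ≈ 4.2857


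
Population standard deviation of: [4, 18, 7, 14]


Mean = 43/4
  (4-43/4)²=729/16
  (18-43/4)²=841/16
  (7-43/4)²=225/16
  (14-43/4)²=169/16
Σ(x-μ)² = 491/4
σ² = (491/4)/4 = 491/16

σ = √(491/16) ≈ 5.5396


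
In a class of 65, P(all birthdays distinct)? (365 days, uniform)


P(all different) = Π(365-i)/365 for i=0..64
= (365/365)×(364/365)×...×(301/365)
= 0.002317

P ≈ 0.0023 ≈ 0.23%


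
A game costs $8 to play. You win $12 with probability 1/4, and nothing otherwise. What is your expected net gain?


E[gain] = (12-8)×1/4 + (-8)×3/4
= 1 - 6 = -5

Expected net gain = $-5 ≈ $-5.00


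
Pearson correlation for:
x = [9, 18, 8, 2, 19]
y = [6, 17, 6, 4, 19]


n=5, Σx=56, Σy=52, Σxy=777, Σx²=834, Σy²=738
r = (5×777 - 56×52)/√((5×834 - 56²)(5×738 - 52²))
= 973/√(1034×986) = 973/√1019524 ≈ 973/1009.7148 ≈ 0.9636

r ≈ 0.9636


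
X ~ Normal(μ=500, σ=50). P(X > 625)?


z = (625-500)/50 = 2.5
P(X > 625) = 1 - P(Z ≤ 2.5) = 1 - 0.9938 = 0.0062

P(X > 625) ≈ 0.0062


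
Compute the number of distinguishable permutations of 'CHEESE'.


Letters: 6, freq: {'C': 1, 'H': 1, 'E': 3, 'S': 1}
6!/(1!×1!×3!×1!) = 720/6 = 120

120


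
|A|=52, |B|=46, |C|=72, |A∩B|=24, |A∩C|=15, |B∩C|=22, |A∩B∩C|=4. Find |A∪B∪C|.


|A∪B∪C| = 52+46+72-24-15-22+4 = 113

|A∪B∪C| = 113


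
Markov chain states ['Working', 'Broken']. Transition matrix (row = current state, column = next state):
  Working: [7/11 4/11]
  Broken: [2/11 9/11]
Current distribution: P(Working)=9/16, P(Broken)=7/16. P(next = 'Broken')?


P(next=Broken) = Σᵢ P(now=i)×P(i→Broken)
= 9/16×4/11 + 7/16×9/11
= 9/44 + 63/176 = 9/16

P = 9/16 ≈ 0.5625


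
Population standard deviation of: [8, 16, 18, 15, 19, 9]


Mean = 85/6
  (8-85/6)²=1369/36
  (16-85/6)²=121/36
  (18-85/6)²=529/36
  (15-85/6)²=25/36
  (19-85/6)²=841/36
  (9-85/6)²=961/36
Σ(x-μ)² = 641/6
σ² = (641/6)/6 = 641/36

σ = √(641/36) ≈ 4.2197


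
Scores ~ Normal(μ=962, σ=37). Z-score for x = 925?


z = (x - μ)/σ = (925 - 962)/37 = -1.0

z = -1.0


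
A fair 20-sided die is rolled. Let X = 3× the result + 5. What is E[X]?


E[die] = (1+20)/2 = 21/2
E[X] = 3×21/2 + 5 = 73/2

E[X] = 73/2


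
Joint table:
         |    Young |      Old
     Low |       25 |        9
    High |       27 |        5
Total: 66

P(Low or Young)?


P(Low∨Young) = P(Low) + P(Young) - P(Low∧Young)
= (34 + 52 - 25)/66 = 61/66

P = 61/66 ≈ 92.42%


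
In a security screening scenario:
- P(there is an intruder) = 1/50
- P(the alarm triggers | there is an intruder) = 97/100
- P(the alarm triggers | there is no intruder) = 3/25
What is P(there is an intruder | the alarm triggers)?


Using Bayes' theorem:
P(A|B) = P(B|A)·P(A) / P(B)

P(the alarm triggers) = 97/100 × 1/50 + 3/25 × 49/50
= 97/5000 + 147/1250 = 137/1000

P(there is an intruder|the alarm triggers) = (97/5000) / (137/1000) = 97/685

P(there is an intruder|the alarm triggers) = 97/685 ≈ 14.16%


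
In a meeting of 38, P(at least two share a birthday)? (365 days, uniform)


P(all different) = Π(365-i)/365 for i=0..37
= 0.135932
P(match) = 1 - 0.135932 = 0.864068

P ≈ 0.8641 ≈ 86.41%


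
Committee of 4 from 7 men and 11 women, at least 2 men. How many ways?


Count by #men:
  2M,2W: C(7,2)×C(11,2)=1155
  3M,1W: C(7,3)×C(11,1)=385
  4M,0W: C(7,4)×C(11,0)=35
Total = 1575

1575


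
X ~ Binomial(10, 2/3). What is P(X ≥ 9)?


P(X ≥ 9) = Σ P(X=i) for i=9..10
P(X=9) = 5120/59049
P(X=10) = 1024/59049
Sum = 2048/19683

P(X ≥ 9) = 2048/19683 ≈ 10.40%


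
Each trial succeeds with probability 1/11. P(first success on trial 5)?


Geometric: P(X=5) = (1-p)^(k-1)×p = (10/11)^4×1/11 = 10000/161051

P(X=5) = 10000/161051 ≈ 6.21%


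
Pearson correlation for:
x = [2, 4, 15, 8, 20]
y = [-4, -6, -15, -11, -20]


n=5, Σx=49, Σy=-56, Σxy=-745, Σx²=709, Σy²=798
r = (5×(-745) - 49×(-56))/√((5×709 - 49²)(5×798 - (-56)²))
= -981/√(1144×854) = -981/√976976 ≈ -981/988.4210 ≈ -0.9925

r ≈ -0.9925


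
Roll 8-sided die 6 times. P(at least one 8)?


P(no 8)^6 = (7/8)^6 = 117649/262144
P(≥1) = 1 - 117649/262144 = 144495/262144

P = 144495/262144 ≈ 55.12%


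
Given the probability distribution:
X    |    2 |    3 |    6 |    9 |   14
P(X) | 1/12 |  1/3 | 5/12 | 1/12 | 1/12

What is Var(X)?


E[X] = 67/12
E[X²] = 497/12
Var(X) = E[X²] - (E[X])² = 497/12 - 4489/144 = 1475/144

Var(X) = 1475/144 ≈ 10.2431


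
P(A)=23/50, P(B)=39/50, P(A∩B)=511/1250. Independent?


P(A)×P(B) = 897/2500
P(A∩B) = 511/1250
Not equal → NOT independent

No, not independent


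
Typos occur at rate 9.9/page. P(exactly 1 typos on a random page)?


Poisson(λ=9.9): P(X=1) = e^(-λ)×λ^k/k!
= e^(-9.9) × 9.9^1 / 1!
≈ 5.017468206e-05 × 9.9 / 1 ≈ 0.000497

P(X=1) ≈ 0.000497 ≈ 0.05%


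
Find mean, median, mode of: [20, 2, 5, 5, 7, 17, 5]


Sorted: [2, 5, 5, 5, 7, 17, 20]
Mean = 61/7
Median = 5
Freq: {20: 1, 2: 1, 5: 3, 7: 1, 17: 1}
Mode: [5]

Mean=61/7, Median=5, Mode=5


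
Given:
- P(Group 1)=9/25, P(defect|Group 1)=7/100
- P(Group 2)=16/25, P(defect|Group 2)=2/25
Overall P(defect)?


P(B) = Σ P(B|Aᵢ)×P(Aᵢ)
  7/100×9/25 = 63/2500
  2/25×16/25 = 32/625
Sum = 191/2500

P(defect) = 191/2500 ≈ 7.64%


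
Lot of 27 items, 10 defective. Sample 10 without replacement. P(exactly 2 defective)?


Hypergeometric: C(10,2)×C(17,8)/C(27,10)
= 45×24310/8436285 = 170/1311

P(X=2) = 170/1311 ≈ 12.97%


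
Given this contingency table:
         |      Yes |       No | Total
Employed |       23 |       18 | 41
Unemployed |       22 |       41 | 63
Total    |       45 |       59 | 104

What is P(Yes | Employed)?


P(Yes | Employed) = 23/(23+18) = 23/41

P(Yes|Employed) = 23/41 ≈ 56.10%


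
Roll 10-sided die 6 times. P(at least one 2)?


P(no 2)^6 = (9/10)^6 = 531441/1000000
P(≥1) = 1 - 531441/1000000 = 468559/1000000

P = 468559/1000000 ≈ 46.86%


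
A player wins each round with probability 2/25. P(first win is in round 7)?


Geometric: P(X=7) = (1-p)^(k-1)×p = (23/25)^6×2/25 = 296071778/6103515625

P(X=7) = 296071778/6103515625 ≈ 4.85%


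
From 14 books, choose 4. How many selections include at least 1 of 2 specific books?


Complement: C(14,4) - C(12,4) = 1001 - 495 = 506

506


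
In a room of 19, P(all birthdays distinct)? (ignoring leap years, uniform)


P(all different) = Π(365-i)/365 for i=0..18
= (365/365)×(364/365)×...×(347/365)
= 0.620881

P ≈ 0.6209 ≈ 62.09%


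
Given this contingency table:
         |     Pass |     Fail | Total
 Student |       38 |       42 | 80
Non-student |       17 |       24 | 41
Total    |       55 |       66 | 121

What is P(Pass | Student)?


P(Pass | Student) = 38/(38+42) = 38/80 = 19/40

P(Pass|Student) = 19/40 ≈ 47.50%


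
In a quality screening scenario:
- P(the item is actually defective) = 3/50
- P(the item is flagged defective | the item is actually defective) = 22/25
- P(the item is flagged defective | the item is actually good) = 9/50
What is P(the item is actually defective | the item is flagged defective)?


Using Bayes' theorem:
P(A|B) = P(B|A)·P(A) / P(B)

P(the item is flagged defective) = 22/25 × 3/50 + 9/50 × 47/50
= 33/625 + 423/2500 = 111/500

P(the item is actually defective|the item is flagged defective) = (33/625) / (111/500) = 44/185

P(the item is actually defective|the item is flagged defective) = 44/185 ≈ 23.78%


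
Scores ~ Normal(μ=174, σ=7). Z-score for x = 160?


z = (x - μ)/σ = (160 - 174)/7 = -2.0

z = -2.0


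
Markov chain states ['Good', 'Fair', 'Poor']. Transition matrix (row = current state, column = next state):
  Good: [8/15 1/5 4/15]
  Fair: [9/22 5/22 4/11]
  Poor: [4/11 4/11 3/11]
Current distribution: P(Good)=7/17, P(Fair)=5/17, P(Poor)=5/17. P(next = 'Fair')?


P(next=Fair) = Σᵢ P(now=i)×P(i→Fair)
= 7/17×1/5 + 5/17×5/22 + 5/17×4/11
= 7/85 + 25/374 + 20/187 = 479/1870

P = 479/1870 ≈ 0.2561


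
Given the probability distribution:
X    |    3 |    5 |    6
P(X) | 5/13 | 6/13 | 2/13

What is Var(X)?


E[X] = 57/13
E[X²] = 267/13
Var(X) = E[X²] - (E[X])² = 267/13 - 3249/169 = 222/169

Var(X) = 222/169 ≈ 1.3136


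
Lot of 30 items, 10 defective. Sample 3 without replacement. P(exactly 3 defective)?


Hypergeometric: C(10,3)×C(20,0)/C(30,3)
= 120×1/4060 = 6/203

P(X=3) = 6/203 ≈ 2.96%


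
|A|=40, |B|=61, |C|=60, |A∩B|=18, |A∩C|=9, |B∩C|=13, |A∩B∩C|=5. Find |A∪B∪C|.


|A∪B∪C| = 40+61+60-18-9-13+5 = 126

|A∪B∪C| = 126


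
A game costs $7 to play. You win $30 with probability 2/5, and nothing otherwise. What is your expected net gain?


E[gain] = (30-7)×2/5 + (-7)×3/5
= 46/5 - 21/5 = 5

Expected net gain = $5 ≈ $5.00


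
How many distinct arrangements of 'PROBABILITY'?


Letters: 11, freq: {'P': 1, 'R': 1, 'O': 1, 'B': 2, 'A': 1, 'I': 2, 'L': 1, 'T': 1, 'Y': 1}
11!/(1!×1!×1!×2!×1!×2!×1!×1!×1!) = 39916800/4 = 9979200

9979200


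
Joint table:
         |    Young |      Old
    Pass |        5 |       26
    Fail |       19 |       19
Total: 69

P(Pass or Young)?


P(Pass∨Young) = P(Pass) + P(Young) - P(Pass∧Young)
= (31 + 24 - 5)/69 = 50/69

P = 50/69 ≈ 72.46%


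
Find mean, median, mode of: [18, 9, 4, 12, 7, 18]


Sorted: [4, 7, 9, 12, 18, 18]
Mean = 68/6 = 34/3
Median = 21/2
Freq: {18: 2, 9: 1, 4: 1, 12: 1, 7: 1}
Mode: [18]

Mean=34/3, Median=21/2, Mode=18


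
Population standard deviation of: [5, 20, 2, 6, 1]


Mean = 34/5
  (5-34/5)²=81/25
  (20-34/5)²=4356/25
  (2-34/5)²=576/25
  (6-34/5)²=16/25
  (1-34/5)²=841/25
Σ(x-μ)² = 1174/5
σ² = (1174/5)/5 = 1174/25

σ = √(1174/25) ≈ 6.8527


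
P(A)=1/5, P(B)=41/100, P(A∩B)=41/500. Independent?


P(A)×P(B) = 41/500
P(A∩B) = 41/500
Equal ✓ → Independent

Yes, independent


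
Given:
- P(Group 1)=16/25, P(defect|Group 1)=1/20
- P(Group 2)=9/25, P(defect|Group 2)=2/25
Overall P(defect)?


P(B) = Σ P(B|Aᵢ)×P(Aᵢ)
  1/20×16/25 = 4/125
  2/25×9/25 = 18/625
Sum = 38/625

P(defect) = 38/625 ≈ 6.08%


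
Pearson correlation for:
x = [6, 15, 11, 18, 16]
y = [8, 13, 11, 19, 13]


n=5, Σx=66, Σy=64, Σxy=914, Σx²=962, Σy²=884
r = (5×914 - 66×64)/√((5×962 - 66²)(5×884 - 64²))
= 346/√(454×324) = 346/√147096 ≈ 346/383.5310 ≈ 0.9021

r ≈ 0.9021


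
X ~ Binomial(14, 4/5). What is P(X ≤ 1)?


P(X ≤ 1) = Σ P(X=i) for i=0..1
P(X=0) = 1/6103515625
P(X=1) = 56/6103515625
Sum = 57/6103515625

P(X ≤ 1) = 57/6103515625 ≈ 0.00%


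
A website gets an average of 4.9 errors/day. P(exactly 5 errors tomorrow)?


Poisson(λ=4.9): P(X=5) = e^(-λ)×λ^k/k!
= e^(-4.9) × 4.9^5 / 5!
≈ 0.007446583071 × 2824.75249 / 120 ≈ 0.175290

P(X=5) ≈ 0.175290 ≈ 17.53%


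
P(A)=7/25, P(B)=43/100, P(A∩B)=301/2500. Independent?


P(A)×P(B) = 301/2500
P(A∩B) = 301/2500
Equal ✓ → Independent

Yes, independent


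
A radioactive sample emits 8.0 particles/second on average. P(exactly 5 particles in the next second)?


Poisson(λ=8.0): P(X=5) = e^(-λ)×λ^k/k!
= e^(-8.0) × 8.0^5 / 5!
≈ 0.0003354626279 × 32768 / 120 ≈ 0.091604

P(X=5) ≈ 0.091604 ≈ 9.16%


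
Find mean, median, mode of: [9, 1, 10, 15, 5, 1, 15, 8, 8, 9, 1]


Sorted: [1, 1, 1, 5, 8, 8, 9, 9, 10, 15, 15]
Mean = 82/11
Median = 8
Freq: {9: 2, 1: 3, 10: 1, 15: 2, 5: 1, 8: 2}
Mode: [1]

Mean=82/11, Median=8, Mode=1


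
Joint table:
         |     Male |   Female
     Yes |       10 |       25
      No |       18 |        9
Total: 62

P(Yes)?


P(Yes) = (10+25)/62 = 35/62

P(Yes) = 35/62 ≈ 56.45%


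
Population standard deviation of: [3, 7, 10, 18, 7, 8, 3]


Mean = 56/7 = 8
  (3-8)²=25
  (7-8)²=1
  (10-8)²=4
  (18-8)²=100
  (7-8)²=1
  (8-8)²=0
  (3-8)²=25
Σ(x-μ)² = 156
σ² = 156/7

σ = √(156/7) ≈ 4.7208


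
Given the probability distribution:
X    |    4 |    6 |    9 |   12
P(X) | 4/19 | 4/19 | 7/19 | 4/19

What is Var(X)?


E[X] = 151/19
E[X²] = 1351/19
Var(X) = E[X²] - (E[X])² = 1351/19 - 22801/361 = 2868/361

Var(X) = 2868/361 ≈ 7.9446


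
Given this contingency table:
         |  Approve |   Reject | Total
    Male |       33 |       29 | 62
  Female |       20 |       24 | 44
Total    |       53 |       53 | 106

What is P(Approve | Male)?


P(Approve | Male) = 33/(33+29) = 33/62

P(Approve|Male) = 33/62 ≈ 53.23%


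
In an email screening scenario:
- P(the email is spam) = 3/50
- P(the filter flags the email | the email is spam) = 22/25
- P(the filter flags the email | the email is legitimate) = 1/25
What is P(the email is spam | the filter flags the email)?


Using Bayes' theorem:
P(A|B) = P(B|A)·P(A) / P(B)

P(the filter flags the email) = 22/25 × 3/50 + 1/25 × 47/50
= 33/625 + 47/1250 = 113/1250

P(the email is spam|the filter flags the email) = (33/625) / (113/1250) = 66/113

P(the email is spam|the filter flags the email) = 66/113 ≈ 58.41%


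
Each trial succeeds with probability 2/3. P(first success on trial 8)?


Geometric: P(X=8) = (1-p)^(k-1)×p = (1/3)^7×2/3 = 2/6561

P(X=8) = 2/6561 ≈ 0.03%


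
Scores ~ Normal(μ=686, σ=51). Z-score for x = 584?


z = (x - μ)/σ = (584 - 686)/51 = -2.0

z = -2.0


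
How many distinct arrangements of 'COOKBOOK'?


Letters: 8, freq: {'C': 1, 'O': 4, 'K': 2, 'B': 1}
8!/(1!×4!×2!×1!) = 40320/48 = 840

840


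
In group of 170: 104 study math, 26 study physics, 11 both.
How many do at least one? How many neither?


|A∪B| = 104+26-11 = 119
Neither = 170-119 = 51

At least one: 119; Neither: 51


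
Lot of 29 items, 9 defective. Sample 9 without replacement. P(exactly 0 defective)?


Hypergeometric: C(9,0)×C(20,9)/C(29,9)
= 1×167960/10015005 = 2584/154077

P(X=0) = 2584/154077 ≈ 1.68%


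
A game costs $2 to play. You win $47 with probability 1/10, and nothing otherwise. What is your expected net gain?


E[gain] = (47-2)×1/10 + (-2)×9/10
= 9/2 - 9/5 = 27/10

Expected net gain = $27/10 ≈ $2.70


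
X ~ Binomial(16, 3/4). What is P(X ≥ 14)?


P(X ≥ 14) = Σ P(X=i) for i=14..16
P(X=14) = 71744535/536870912
P(X=15) = 14348907/268435456
P(X=16) = 43046721/4294967296
Sum = 846585513/4294967296

P(X ≥ 14) = 846585513/4294967296 ≈ 19.71%


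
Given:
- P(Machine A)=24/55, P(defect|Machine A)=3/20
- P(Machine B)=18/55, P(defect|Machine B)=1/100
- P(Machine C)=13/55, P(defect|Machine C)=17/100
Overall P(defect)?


P(B) = Σ P(B|Aᵢ)×P(Aᵢ)
  3/20×24/55 = 18/275
  1/100×18/55 = 9/2750
  17/100×13/55 = 221/5500
Sum = 599/5500

P(defect) = 599/5500 ≈ 10.89%


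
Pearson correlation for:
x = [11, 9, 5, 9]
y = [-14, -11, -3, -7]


n=4, Σx=34, Σy=-35, Σxy=-331, Σx²=308, Σy²=375
r = (4×(-331) - 34×(-35))/√((4×308 - 34²)(4×375 - (-35)²))
= -134/√(76×275) = -134/√20900 ≈ -134/144.5683 ≈ -0.9269

r ≈ -0.9269


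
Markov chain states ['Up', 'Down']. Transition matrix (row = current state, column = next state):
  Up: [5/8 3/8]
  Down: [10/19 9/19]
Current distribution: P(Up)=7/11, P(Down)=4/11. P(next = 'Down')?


P(next=Down) = Σᵢ P(now=i)×P(i→Down)
= 7/11×3/8 + 4/11×9/19
= 21/88 + 36/209 = 687/1672

P = 687/1672 ≈ 0.4109


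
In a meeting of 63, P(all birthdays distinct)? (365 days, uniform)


P(all different) = Π(365-i)/365 for i=0..62
= (365/365)×(364/365)×...×(303/365)
= 0.003396

P ≈ 0.0034 ≈ 0.34%


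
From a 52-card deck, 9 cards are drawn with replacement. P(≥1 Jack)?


P(not a Jack) = 48/52 = 12/13
P(none in 9 draws) = (12/13)^9 = 5159780352/10604499373
P(≥1 Jack) = 1 - 5159780352/10604499373 = 5444719021/10604499373

P = 5444719021/10604499373 ≈ 51.34%


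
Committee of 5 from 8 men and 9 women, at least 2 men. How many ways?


Count by #men:
  2M,3W: C(8,2)×C(9,3)=2352
  3M,2W: C(8,3)×C(9,2)=2016
  4M,1W: C(8,4)×C(9,1)=630
  5M,0W: C(8,5)×C(9,0)=56
Total = 5054

5054


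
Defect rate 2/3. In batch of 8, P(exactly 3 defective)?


Binomial: P(X=3) = C(8,3)×p^3×(1-p)^5
= 56 × 8/27 × 1/243 = 448/6561

P(X=3) = 448/6561 ≈ 6.83%


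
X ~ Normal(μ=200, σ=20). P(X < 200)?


z = (200-200)/20 = 0.0
P(Z < 0.0) = 0.5000

P(X < 200) ≈ 0.5000


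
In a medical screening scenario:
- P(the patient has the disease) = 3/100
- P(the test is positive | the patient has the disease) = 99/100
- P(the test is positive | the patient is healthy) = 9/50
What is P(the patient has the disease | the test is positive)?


Using Bayes' theorem:
P(A|B) = P(B|A)·P(A) / P(B)

P(the test is positive) = 99/100 × 3/100 + 9/50 × 97/100
= 297/10000 + 873/5000 = 2043/10000

P(the patient has the disease|the test is positive) = (297/10000) / (2043/10000) = 33/227

P(the patient has the disease|the test is positive) = 33/227 ≈ 14.54%


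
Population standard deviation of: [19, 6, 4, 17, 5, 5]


Mean = 56/6 = 28/3
  (19-28/3)²=841/9
  (6-28/3)²=100/9
  (4-28/3)²=256/9
  (17-28/3)²=529/9
  (5-28/3)²=169/9
  (5-28/3)²=169/9
Σ(x-μ)² = 688/3
σ² = (688/3)/6 = 344/9

σ = √(344/9) ≈ 6.1824


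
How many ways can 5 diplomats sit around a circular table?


Circular arrangements of 5 distinct objects: fix one position to break rotational symmetry.
(n-1)! = 4! = 24

24


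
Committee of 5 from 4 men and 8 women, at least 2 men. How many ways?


Count by #men:
  2M,3W: C(4,2)×C(8,3)=336
  3M,2W: C(4,3)×C(8,2)=112
  4M,1W: C(4,4)×C(8,1)=8
Total = 456

456


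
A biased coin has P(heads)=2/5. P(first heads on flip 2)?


Geometric: P(X=2) = (1-p)^(k-1)×p = (3/5)^1×2/5 = 6/25

P(X=2) = 6/25 ≈ 24.00%


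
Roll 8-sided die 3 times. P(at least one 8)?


P(no 8)^3 = (7/8)^3 = 343/512
P(≥1) = 1 - 343/512 = 169/512

P = 169/512 ≈ 33.01%


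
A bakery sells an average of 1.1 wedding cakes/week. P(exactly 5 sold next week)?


Poisson(λ=1.1): P(X=5) = e^(-λ)×λ^k/k!
= e^(-1.1) × 1.1^5 / 5!
≈ 0.3328710837 × 1.61051 / 120 ≈ 0.004467

P(X=5) ≈ 0.004467 ≈ 0.45%


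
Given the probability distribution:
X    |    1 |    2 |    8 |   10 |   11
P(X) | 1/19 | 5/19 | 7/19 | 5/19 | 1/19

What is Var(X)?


E[X] = 128/19
E[X²] = 1090/19
Var(X) = E[X²] - (E[X])² = 1090/19 - 16384/361 = 4326/361

Var(X) = 4326/361 ≈ 11.9834


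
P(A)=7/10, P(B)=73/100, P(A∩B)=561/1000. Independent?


P(A)×P(B) = 511/1000
P(A∩B) = 561/1000
Not equal → NOT independent

No, not independent


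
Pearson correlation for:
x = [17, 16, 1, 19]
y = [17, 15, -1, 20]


n=4, Σx=53, Σy=51, Σxy=908, Σx²=907, Σy²=915
r = (4×908 - 53×51)/√((4×907 - 53²)(4×915 - 51²))
= 929/√(819×1059) = 929/√867321 ≈ 929/931.3007 ≈ 0.9975

r ≈ 0.9975


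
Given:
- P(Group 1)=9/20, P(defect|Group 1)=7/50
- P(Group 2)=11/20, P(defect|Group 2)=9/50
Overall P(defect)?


P(B) = Σ P(B|Aᵢ)×P(Aᵢ)
  7/50×9/20 = 63/1000
  9/50×11/20 = 99/1000
Sum = 81/500

P(defect) = 81/500 ≈ 16.20%


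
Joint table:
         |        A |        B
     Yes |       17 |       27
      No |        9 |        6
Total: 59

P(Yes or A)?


P(Yes∨A) = P(Yes) + P(A) - P(Yes∧A)
= (44 + 26 - 17)/59 = 53/59

P = 53/59 ≈ 89.83%


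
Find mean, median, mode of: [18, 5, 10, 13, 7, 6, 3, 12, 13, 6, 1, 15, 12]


Sorted: [1, 3, 5, 6, 6, 7, 10, 12, 12, 13, 13, 15, 18]
Mean = 121/13
Median = 10
Freq: {18: 1, 5: 1, 10: 1, 13: 2, 7: 1, 6: 2, 3: 1, 12: 2, 1: 1, 15: 1}
Mode: [6, 12, 13]

Mean=121/13, Median=10, Mode=[6, 12, 13]


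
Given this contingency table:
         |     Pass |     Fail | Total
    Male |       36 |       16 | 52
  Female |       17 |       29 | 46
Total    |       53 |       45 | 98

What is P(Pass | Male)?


P(Pass | Male) = 36/(36+16) = 36/52 = 9/13

P(Pass|Male) = 9/13 ≈ 69.23%


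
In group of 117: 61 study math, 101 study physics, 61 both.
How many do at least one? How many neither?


|A∪B| = 61+101-61 = 101
Neither = 117-101 = 16

At least one: 101; Neither: 16


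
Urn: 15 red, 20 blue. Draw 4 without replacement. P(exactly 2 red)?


Hypergeometric: C(15,2)×C(20,2)/C(35,4)
= 105×190/52360 = 285/748

P(X=2) = 285/748 ≈ 38.10%


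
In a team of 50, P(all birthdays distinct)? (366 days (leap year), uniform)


P(all different) = Π(366-i)/366 for i=0..49
= (366/366)×(365/366)×...×(317/366)
= 0.029927

P ≈ 0.0299 ≈ 2.99%


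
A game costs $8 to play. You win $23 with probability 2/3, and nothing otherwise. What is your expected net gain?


E[gain] = (23-8)×2/3 + (-8)×1/3
= 10 - 8/3 = 22/3

Expected net gain = $22/3 ≈ $7.33


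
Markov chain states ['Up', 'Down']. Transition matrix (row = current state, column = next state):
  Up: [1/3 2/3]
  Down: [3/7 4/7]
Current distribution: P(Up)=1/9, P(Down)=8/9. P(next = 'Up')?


P(next=Up) = Σᵢ P(now=i)×P(i→Up)
= 1/9×1/3 + 8/9×3/7
= 1/27 + 8/21 = 79/189

P = 79/189 ≈ 0.4180


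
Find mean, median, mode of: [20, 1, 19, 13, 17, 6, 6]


Sorted: [1, 6, 6, 13, 17, 19, 20]
Mean = 82/7
Median = 13
Freq: {20: 1, 1: 1, 19: 1, 13: 1, 17: 1, 6: 2}
Mode: [6]

Mean=82/7, Median=13, Mode=6


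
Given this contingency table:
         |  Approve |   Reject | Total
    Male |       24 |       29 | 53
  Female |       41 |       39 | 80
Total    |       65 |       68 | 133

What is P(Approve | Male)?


P(Approve | Male) = 24/(24+29) = 24/53

P(Approve|Male) = 24/53 ≈ 45.28%


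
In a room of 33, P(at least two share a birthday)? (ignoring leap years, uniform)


P(all different) = Π(365-i)/365 for i=0..32
= 0.225028
P(match) = 1 - 0.225028 = 0.774972

P ≈ 0.7750 ≈ 77.50%


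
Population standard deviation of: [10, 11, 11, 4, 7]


Mean = 43/5
  (10-43/5)²=49/25
  (11-43/5)²=144/25
  (11-43/5)²=144/25
  (4-43/5)²=529/25
  (7-43/5)²=64/25
Σ(x-μ)² = 186/5
σ² = (186/5)/5 = 186/25

σ = √(186/25) ≈ 2.7276


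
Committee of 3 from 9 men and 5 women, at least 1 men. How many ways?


Count by #men:
  1M,2W: C(9,1)×C(5,2)=90
  2M,1W: C(9,2)×C(5,1)=180
  3M,0W: C(9,3)×C(5,0)=84
Total = 354

354


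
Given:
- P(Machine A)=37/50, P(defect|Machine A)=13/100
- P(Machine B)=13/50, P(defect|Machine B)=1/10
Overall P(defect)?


P(B) = Σ P(B|Aᵢ)×P(Aᵢ)
  13/100×37/50 = 481/5000
  1/10×13/50 = 13/500
Sum = 611/5000

P(defect) = 611/5000 ≈ 12.22%


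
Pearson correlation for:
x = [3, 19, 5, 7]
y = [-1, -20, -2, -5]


n=4, Σx=34, Σy=-28, Σxy=-428, Σx²=444, Σy²=430
r = (4×(-428) - 34×(-28))/√((4×444 - 34²)(4×430 - (-28)²))
= -760/√(620×936) = -760/√580320 ≈ -760/761.7874 ≈ -0.9977

r ≈ -0.9977


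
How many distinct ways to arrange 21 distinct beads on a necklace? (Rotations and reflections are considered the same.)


Free circular arrangements: rotations and reflections both identified.
(n-1)!/2 = 20!/2 = 2432902008176640000/2 = 1216451004088320000

1216451004088320000


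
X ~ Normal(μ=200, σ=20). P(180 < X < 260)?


z₁=(180-200)/20=-1.0, z₂=(260-200)/20=3.0
P = Φ(3.0) - Φ(-1.0) = 0.998650 - 0.158655 = 0.839995 ≈ 0.8400

P(180 < X < 260) ≈ 0.8400


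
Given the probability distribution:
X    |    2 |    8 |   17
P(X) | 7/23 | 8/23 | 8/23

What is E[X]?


E[X] = Σ x·P(X=x)
= (2)×(7/23) + (8)×(8/23) + (17)×(8/23)
= 214/23

E[X] = 214/23
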